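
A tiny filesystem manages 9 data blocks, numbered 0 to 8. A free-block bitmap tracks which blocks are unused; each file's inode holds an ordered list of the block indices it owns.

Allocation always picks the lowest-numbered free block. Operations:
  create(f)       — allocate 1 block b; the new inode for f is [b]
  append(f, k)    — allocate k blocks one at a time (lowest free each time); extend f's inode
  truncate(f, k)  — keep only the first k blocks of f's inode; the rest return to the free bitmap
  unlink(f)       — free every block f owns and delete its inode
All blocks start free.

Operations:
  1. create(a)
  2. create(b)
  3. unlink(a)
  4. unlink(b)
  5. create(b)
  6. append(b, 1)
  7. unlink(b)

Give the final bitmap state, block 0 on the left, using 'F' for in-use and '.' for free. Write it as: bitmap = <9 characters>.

[1] create(a) — a=0 (map F........)
[2] create(b) — a=0 b=1 (map FF.......)
[3] unlink(a) — b=1 (map .F.......)
[4] unlink(b) —  (map .........)
[5] create(b) — b=0 (map F........)
[6] append(b, 1) — b=0,1 (map FF.......)
[7] unlink(b) —  (map .........)

bitmap = .........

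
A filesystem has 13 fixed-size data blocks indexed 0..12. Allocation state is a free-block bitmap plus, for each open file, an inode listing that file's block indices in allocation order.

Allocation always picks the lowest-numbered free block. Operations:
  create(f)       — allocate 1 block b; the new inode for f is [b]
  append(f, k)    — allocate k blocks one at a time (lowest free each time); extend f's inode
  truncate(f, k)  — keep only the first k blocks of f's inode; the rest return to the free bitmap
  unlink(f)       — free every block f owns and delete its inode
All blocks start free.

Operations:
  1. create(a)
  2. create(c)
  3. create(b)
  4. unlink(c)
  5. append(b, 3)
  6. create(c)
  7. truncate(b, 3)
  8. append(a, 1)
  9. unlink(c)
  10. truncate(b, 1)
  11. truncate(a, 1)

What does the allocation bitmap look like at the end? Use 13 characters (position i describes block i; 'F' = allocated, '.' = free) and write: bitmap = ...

[1] create(a) — a=0 (map F............)
[2] create(c) — a=0 c=1 (map FF...........)
[3] create(b) — a=0 b=2 c=1 (map FFF..........)
[4] unlink(c) — a=0 b=2 (map F.F..........)
[5] append(b, 3) — a=0 b=2,1,3,4 (map FFFFF........)
[6] create(c) — a=0 b=2,1,3,4 c=5 (map FFFFFF.......)
[7] truncate(b, 3) — a=0 b=2,1,3 c=5 (map FFFF.F.......)
[8] append(a, 1) — a=0,4 b=2,1,3 c=5 (map FFFFFF.......)
[9] unlink(c) — a=0,4 b=2,1,3 (map FFFFF........)
[10] truncate(b, 1) — a=0,4 b=2 (map F.F.F........)
[11] truncate(a, 1) — a=0 b=2 (map F.F..........)

bitmap = F.F..........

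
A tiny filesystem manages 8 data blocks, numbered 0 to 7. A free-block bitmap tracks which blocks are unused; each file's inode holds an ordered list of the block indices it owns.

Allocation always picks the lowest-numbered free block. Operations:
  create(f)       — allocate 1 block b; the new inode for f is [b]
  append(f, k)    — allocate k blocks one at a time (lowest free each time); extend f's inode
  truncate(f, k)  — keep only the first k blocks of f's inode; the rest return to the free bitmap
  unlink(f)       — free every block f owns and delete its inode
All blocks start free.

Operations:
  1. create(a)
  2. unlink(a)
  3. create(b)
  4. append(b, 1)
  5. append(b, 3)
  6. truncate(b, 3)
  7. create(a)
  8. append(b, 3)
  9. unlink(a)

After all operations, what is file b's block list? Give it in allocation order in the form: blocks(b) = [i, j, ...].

after create(a) → a:[0]  free=[F.......]
after unlink(a) →   free=[........]
after create(b) → b:[0]  free=[F.......]
after append(b, 1) → b:[0, 1]  free=[FF......]
after append(b, 3) → b:[0, 1, 2, 3, 4]  free=[FFFFF...]
after truncate(b, 3) → b:[0, 1, 2]  free=[FFF.....]
after create(a) → a:[3], b:[0, 1, 2]  free=[FFFF....]
after append(b, 3) → a:[3], b:[0, 1, 2, 4, 5, 6]  free=[FFFFFFF.]
after unlink(a) → b:[0, 1, 2, 4, 5, 6]  free=[FFF.FFF.]

blocks(b) = [0, 1, 2, 4, 5, 6]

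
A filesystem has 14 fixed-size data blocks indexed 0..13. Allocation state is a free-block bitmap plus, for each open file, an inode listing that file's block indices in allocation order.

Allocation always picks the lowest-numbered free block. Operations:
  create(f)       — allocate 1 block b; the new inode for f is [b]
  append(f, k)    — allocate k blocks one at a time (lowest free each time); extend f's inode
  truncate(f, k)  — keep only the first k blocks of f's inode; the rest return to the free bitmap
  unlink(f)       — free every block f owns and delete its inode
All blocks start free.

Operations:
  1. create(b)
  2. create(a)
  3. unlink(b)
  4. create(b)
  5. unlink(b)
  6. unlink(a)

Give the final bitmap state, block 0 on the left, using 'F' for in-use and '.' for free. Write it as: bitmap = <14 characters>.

  1. create(b)  ⇒  F.............  {b→[0]}
  2. create(a)  ⇒  FF............  {a→[1]; b→[0]}
  3. unlink(b)  ⇒  .F............  {a→[1]}
  4. create(b)  ⇒  FF............  {a→[1]; b→[0]}
  5. unlink(b)  ⇒  .F............  {a→[1]}
  6. unlink(a)  ⇒  ..............  {}

bitmap = ..............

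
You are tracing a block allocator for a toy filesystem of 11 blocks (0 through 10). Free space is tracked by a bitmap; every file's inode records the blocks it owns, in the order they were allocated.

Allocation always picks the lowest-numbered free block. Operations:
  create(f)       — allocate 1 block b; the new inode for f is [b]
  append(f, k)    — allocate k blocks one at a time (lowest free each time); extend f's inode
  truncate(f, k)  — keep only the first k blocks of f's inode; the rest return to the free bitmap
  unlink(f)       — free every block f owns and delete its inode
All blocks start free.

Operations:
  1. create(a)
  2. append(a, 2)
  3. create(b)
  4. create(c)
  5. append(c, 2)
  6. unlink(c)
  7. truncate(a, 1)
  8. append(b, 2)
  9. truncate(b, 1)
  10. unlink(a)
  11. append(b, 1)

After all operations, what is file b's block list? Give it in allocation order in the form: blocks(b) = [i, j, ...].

create(a): bitmap=F.......... | a=[0]
append(a, 2): bitmap=FFF........ | a=[0, 1, 2]
create(b): bitmap=FFFF....... | a=[0, 1, 2] b=[3]
create(c): bitmap=FFFFF...... | a=[0, 1, 2] b=[3] c=[4]
append(c, 2): bitmap=FFFFFFF.... | a=[0, 1, 2] b=[3] c=[4, 5, 6]
unlink(c): bitmap=FFFF....... | a=[0, 1, 2] b=[3]
truncate(a, 1): bitmap=F..F....... | a=[0] b=[3]
append(b, 2): bitmap=FFFF....... | a=[0] b=[3, 1, 2]
truncate(b, 1): bitmap=F..F....... | a=[0] b=[3]
unlink(a): bitmap=...F....... | b=[3]
append(b, 1): bitmap=F..F....... | b=[3, 0]

blocks(b) = [3, 0]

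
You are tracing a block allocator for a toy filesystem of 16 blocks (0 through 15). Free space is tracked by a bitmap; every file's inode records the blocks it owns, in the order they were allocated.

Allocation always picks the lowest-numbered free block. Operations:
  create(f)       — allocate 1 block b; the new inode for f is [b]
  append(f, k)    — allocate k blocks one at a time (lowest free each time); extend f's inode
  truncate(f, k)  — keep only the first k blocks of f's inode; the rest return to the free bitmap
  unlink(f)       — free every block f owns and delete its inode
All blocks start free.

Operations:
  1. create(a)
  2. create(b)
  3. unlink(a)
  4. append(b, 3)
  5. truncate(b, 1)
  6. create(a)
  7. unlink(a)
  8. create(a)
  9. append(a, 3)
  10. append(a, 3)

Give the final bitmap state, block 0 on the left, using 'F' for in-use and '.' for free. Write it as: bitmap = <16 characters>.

bitmap = FFFFFFFF........

[1] create(a) — a=0 (map F...............)
[2] create(b) — a=0 b=1 (map FF..............)
[3] unlink(a) — b=1 (map .F..............)
[4] append(b, 3) — b=1,0,2,3 (map FFFF............)
[5] truncate(b, 1) — b=1 (map .F..............)
[6] create(a) — a=0 b=1 (map FF..............)
[7] unlink(a) — b=1 (map .F..............)
[8] create(a) — a=0 b=1 (map FF..............)
[9] append(a, 3) — a=0,2,3,4 b=1 (map FFFFF...........)
[10] append(a, 3) — a=0,2,3,4,5,6,7 b=1 (map FFFFFFFF........)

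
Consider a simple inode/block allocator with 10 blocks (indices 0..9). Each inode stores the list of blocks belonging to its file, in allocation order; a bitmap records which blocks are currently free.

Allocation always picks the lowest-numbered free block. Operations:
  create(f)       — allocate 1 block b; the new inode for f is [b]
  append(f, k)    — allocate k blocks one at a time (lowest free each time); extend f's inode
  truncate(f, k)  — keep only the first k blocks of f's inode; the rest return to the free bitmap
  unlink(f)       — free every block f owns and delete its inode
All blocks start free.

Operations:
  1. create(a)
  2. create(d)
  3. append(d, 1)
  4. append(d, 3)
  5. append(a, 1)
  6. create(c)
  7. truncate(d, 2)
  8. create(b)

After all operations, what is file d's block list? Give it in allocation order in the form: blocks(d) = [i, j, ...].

[1] create(a) — a=0 (map F.........)
[2] create(d) — a=0 d=1 (map FF........)
[3] append(d, 1) — a=0 d=1,2 (map FFF.......)
[4] append(d, 3) — a=0 d=1,2,3,4,5 (map FFFFFF....)
[5] append(a, 1) — a=0,6 d=1,2,3,4,5 (map FFFFFFF...)
[6] create(c) — a=0,6 c=7 d=1,2,3,4,5 (map FFFFFFFF..)
[7] truncate(d, 2) — a=0,6 c=7 d=1,2 (map FFF...FF..)
[8] create(b) — a=0,6 b=3 c=7 d=1,2 (map FFFF..FF..)

blocks(d) = [1, 2]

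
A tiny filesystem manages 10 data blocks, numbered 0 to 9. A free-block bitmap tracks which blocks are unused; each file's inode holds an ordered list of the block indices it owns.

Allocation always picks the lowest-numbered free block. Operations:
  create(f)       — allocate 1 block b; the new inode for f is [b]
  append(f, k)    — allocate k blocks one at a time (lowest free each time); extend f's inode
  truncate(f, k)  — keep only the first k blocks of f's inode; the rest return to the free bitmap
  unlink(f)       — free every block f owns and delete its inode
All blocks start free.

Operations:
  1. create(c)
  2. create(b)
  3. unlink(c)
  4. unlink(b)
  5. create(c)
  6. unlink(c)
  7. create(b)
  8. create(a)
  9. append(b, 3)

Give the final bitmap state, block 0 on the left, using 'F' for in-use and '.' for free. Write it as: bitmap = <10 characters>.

[1] create(c) — c=0 (map F.........)
[2] create(b) — b=1 c=0 (map FF........)
[3] unlink(c) — b=1 (map .F........)
[4] unlink(b) —  (map ..........)
[5] create(c) — c=0 (map F.........)
[6] unlink(c) —  (map ..........)
[7] create(b) — b=0 (map F.........)
[8] create(a) — a=1 b=0 (map FF........)
[9] append(b, 3) — a=1 b=0,2,3,4 (map FFFFF.....)

bitmap = FFFFF.....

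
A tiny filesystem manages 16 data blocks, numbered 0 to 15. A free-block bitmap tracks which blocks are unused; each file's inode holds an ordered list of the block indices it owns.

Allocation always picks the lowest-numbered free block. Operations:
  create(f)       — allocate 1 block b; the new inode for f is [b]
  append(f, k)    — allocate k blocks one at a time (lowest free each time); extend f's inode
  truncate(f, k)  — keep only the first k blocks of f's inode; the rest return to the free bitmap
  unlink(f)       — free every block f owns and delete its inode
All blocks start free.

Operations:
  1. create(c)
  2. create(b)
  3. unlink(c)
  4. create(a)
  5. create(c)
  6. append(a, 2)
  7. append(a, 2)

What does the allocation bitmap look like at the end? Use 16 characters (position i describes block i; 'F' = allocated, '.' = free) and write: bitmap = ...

bitmap = FFFFFFF.........

[1] create(c) — c=0 (map F...............)
[2] create(b) — b=1 c=0 (map FF..............)
[3] unlink(c) — b=1 (map .F..............)
[4] create(a) — a=0 b=1 (map FF..............)
[5] create(c) — a=0 b=1 c=2 (map FFF.............)
[6] append(a, 2) — a=0,3,4 b=1 c=2 (map FFFFF...........)
[7] append(a, 2) — a=0,3,4,5,6 b=1 c=2 (map FFFFFFF.........)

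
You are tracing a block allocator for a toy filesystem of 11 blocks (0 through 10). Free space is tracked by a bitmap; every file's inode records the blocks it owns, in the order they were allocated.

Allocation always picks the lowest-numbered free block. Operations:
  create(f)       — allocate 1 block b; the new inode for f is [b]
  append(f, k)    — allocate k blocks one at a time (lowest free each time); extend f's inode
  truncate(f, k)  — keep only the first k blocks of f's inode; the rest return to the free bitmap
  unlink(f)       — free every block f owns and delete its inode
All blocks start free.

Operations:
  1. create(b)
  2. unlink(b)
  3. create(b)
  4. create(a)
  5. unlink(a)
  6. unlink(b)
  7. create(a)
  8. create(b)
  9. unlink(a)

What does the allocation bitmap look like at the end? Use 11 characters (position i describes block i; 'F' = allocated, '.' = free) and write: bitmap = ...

after create(b) → b:[0]  free=[F..........]
after unlink(b) →   free=[...........]
after create(b) → b:[0]  free=[F..........]
after create(a) → a:[1], b:[0]  free=[FF.........]
after unlink(a) → b:[0]  free=[F..........]
after unlink(b) →   free=[...........]
after create(a) → a:[0]  free=[F..........]
after create(b) → a:[0], b:[1]  free=[FF.........]
after unlink(a) → b:[1]  free=[.F.........]

bitmap = .F.........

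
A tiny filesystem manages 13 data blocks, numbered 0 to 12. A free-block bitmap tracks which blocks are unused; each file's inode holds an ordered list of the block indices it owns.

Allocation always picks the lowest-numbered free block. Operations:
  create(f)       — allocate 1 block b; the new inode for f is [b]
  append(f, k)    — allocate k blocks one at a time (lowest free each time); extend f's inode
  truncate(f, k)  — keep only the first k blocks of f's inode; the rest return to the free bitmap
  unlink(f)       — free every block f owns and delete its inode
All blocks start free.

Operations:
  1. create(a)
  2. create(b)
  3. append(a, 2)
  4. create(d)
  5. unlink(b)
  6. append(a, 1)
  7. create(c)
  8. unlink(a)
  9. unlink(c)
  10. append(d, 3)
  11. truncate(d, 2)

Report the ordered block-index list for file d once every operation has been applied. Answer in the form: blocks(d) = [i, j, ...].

create(a): bitmap=F............ | a=[0]
create(b): bitmap=FF........... | a=[0] b=[1]
append(a, 2): bitmap=FFFF......... | a=[0, 2, 3] b=[1]
create(d): bitmap=FFFFF........ | a=[0, 2, 3] b=[1] d=[4]
unlink(b): bitmap=F.FFF........ | a=[0, 2, 3] d=[4]
append(a, 1): bitmap=FFFFF........ | a=[0, 2, 3, 1] d=[4]
create(c): bitmap=FFFFFF....... | a=[0, 2, 3, 1] c=[5] d=[4]
unlink(a): bitmap=....FF....... | c=[5] d=[4]
unlink(c): bitmap=....F........ | d=[4]
append(d, 3): bitmap=FFF.F........ | d=[4, 0, 1, 2]
truncate(d, 2): bitmap=F...F........ | d=[4, 0]

blocks(d) = [4, 0]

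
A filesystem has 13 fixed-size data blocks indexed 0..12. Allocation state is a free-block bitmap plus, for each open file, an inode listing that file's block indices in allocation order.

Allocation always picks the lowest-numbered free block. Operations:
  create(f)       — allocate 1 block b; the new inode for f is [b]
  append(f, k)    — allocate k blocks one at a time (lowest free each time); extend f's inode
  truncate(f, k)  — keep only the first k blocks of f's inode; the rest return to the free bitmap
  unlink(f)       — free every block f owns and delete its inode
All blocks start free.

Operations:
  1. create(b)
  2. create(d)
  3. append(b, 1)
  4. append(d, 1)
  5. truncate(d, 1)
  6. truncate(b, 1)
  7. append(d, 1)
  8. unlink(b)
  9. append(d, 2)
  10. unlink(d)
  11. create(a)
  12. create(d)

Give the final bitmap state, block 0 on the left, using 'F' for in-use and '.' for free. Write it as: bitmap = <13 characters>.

bitmap = FF...........

create(b): bitmap=F............ | b=[0]
create(d): bitmap=FF........... | b=[0] d=[1]
append(b, 1): bitmap=FFF.......... | b=[0, 2] d=[1]
append(d, 1): bitmap=FFFF......... | b=[0, 2] d=[1, 3]
truncate(d, 1): bitmap=FFF.......... | b=[0, 2] d=[1]
truncate(b, 1): bitmap=FF........... | b=[0] d=[1]
append(d, 1): bitmap=FFF.......... | b=[0] d=[1, 2]
unlink(b): bitmap=.FF.......... | d=[1, 2]
append(d, 2): bitmap=FFFF......... | d=[1, 2, 0, 3]
unlink(d): bitmap=............. | 
create(a): bitmap=F............ | a=[0]
create(d): bitmap=FF........... | a=[0] d=[1]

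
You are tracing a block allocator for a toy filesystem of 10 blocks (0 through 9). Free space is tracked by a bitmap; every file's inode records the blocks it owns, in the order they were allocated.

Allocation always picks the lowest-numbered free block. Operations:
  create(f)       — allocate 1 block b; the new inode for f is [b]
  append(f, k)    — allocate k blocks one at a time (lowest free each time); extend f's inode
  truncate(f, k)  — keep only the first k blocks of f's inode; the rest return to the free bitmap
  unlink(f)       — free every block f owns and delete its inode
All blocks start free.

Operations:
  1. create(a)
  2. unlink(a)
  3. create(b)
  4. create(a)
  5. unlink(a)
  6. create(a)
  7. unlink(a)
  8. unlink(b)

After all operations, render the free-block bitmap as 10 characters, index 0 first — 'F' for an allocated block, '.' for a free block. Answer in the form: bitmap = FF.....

bitmap = ..........

  1. create(a)  ⇒  F.........  {a→[0]}
  2. unlink(a)  ⇒  ..........  {}
  3. create(b)  ⇒  F.........  {b→[0]}
  4. create(a)  ⇒  FF........  {a→[1]; b→[0]}
  5. unlink(a)  ⇒  F.........  {b→[0]}
  6. create(a)  ⇒  FF........  {a→[1]; b→[0]}
  7. unlink(a)  ⇒  F.........  {b→[0]}
  8. unlink(b)  ⇒  ..........  {}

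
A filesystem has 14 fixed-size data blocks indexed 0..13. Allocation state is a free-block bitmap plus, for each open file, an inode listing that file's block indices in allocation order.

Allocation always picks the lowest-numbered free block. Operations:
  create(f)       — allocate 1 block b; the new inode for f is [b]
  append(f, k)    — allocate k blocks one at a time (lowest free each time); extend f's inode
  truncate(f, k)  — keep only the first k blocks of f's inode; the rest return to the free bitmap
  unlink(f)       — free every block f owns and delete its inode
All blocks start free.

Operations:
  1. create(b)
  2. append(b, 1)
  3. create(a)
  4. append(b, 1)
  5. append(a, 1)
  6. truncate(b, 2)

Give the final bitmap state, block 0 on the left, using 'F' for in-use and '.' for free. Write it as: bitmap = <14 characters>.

bitmap = FFF.F.........

create(b): bitmap=F............. | b=[0]
append(b, 1): bitmap=FF............ | b=[0, 1]
create(a): bitmap=FFF........... | a=[2] b=[0, 1]
append(b, 1): bitmap=FFFF.......... | a=[2] b=[0, 1, 3]
append(a, 1): bitmap=FFFFF......... | a=[2, 4] b=[0, 1, 3]
truncate(b, 2): bitmap=FFF.F......... | a=[2, 4] b=[0, 1]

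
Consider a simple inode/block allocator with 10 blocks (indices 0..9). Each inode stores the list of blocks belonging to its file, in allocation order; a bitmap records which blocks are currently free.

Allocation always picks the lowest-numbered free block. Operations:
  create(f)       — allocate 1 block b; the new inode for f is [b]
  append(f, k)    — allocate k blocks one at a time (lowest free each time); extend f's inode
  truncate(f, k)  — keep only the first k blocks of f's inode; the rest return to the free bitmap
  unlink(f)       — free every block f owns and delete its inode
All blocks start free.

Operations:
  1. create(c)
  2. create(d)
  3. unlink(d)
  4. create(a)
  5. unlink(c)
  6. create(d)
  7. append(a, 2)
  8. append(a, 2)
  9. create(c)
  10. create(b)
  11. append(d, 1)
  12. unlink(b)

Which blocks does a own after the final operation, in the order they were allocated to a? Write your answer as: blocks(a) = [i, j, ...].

create(c): bitmap=F......... | c=[0]
create(d): bitmap=FF........ | c=[0] d=[1]
unlink(d): bitmap=F......... | c=[0]
create(a): bitmap=FF........ | a=[1] c=[0]
unlink(c): bitmap=.F........ | a=[1]
create(d): bitmap=FF........ | a=[1] d=[0]
append(a, 2): bitmap=FFFF...... | a=[1, 2, 3] d=[0]
append(a, 2): bitmap=FFFFFF.... | a=[1, 2, 3, 4, 5] d=[0]
create(c): bitmap=FFFFFFF... | a=[1, 2, 3, 4, 5] c=[6] d=[0]
create(b): bitmap=FFFFFFFF.. | a=[1, 2, 3, 4, 5] b=[7] c=[6] d=[0]
append(d, 1): bitmap=FFFFFFFFF. | a=[1, 2, 3, 4, 5] b=[7] c=[6] d=[0, 8]
unlink(b): bitmap=FFFFFFF.F. | a=[1, 2, 3, 4, 5] c=[6] d=[0, 8]

blocks(a) = [1, 2, 3, 4, 5]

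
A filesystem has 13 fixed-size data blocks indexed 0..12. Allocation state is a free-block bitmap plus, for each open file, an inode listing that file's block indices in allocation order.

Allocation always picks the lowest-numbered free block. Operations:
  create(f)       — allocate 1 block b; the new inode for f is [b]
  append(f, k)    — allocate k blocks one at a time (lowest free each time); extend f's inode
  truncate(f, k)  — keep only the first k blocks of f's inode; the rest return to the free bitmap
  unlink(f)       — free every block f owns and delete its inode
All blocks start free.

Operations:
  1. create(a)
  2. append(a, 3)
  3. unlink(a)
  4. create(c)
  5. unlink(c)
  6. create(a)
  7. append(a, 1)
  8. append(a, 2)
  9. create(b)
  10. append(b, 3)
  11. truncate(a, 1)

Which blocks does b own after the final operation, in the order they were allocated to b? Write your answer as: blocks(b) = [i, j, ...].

  1. create(a)  ⇒  F............  {a→[0]}
  2. append(a, 3)  ⇒  FFFF.........  {a→[0, 1, 2, 3]}
  3. unlink(a)  ⇒  .............  {}
  4. create(c)  ⇒  F............  {c→[0]}
  5. unlink(c)  ⇒  .............  {}
  6. create(a)  ⇒  F............  {a→[0]}
  7. append(a, 1)  ⇒  FF...........  {a→[0, 1]}
  8. append(a, 2)  ⇒  FFFF.........  {a→[0, 1, 2, 3]}
  9. create(b)  ⇒  FFFFF........  {a→[0, 1, 2, 3]; b→[4]}
  10. append(b, 3)  ⇒  FFFFFFFF.....  {a→[0, 1, 2, 3]; b→[4, 5, 6, 7]}
  11. truncate(a, 1)  ⇒  F...FFFF.....  {a→[0]; b→[4, 5, 6, 7]}

blocks(b) = [4, 5, 6, 7]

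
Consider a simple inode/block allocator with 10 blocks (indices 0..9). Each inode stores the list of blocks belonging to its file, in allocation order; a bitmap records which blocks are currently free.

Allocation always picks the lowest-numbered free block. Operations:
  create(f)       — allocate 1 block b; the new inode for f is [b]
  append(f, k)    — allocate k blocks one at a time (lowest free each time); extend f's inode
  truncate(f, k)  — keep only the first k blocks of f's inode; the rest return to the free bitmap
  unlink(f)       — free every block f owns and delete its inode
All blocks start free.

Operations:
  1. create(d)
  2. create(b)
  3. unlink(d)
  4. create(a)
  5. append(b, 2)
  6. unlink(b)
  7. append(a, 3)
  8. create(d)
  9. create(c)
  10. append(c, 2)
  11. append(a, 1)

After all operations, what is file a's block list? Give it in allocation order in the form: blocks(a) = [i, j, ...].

  1. create(d)  ⇒  F.........  {d→[0]}
  2. create(b)  ⇒  FF........  {b→[1]; d→[0]}
  3. unlink(d)  ⇒  .F........  {b→[1]}
  4. create(a)  ⇒  FF........  {a→[0]; b→[1]}
  5. append(b, 2)  ⇒  FFFF......  {a→[0]; b→[1, 2, 3]}
  6. unlink(b)  ⇒  F.........  {a→[0]}
  7. append(a, 3)  ⇒  FFFF......  {a→[0, 1, 2, 3]}
  8. create(d)  ⇒  FFFFF.....  {a→[0, 1, 2, 3]; d→[4]}
  9. create(c)  ⇒  FFFFFF....  {a→[0, 1, 2, 3]; c→[5]; d→[4]}
  10. append(c, 2)  ⇒  FFFFFFFF..  {a→[0, 1, 2, 3]; c→[5, 6, 7]; d→[4]}
  11. append(a, 1)  ⇒  FFFFFFFFF.  {a→[0, 1, 2, 3, 8]; c→[5, 6, 7]; d→[4]}

blocks(a) = [0, 1, 2, 3, 8]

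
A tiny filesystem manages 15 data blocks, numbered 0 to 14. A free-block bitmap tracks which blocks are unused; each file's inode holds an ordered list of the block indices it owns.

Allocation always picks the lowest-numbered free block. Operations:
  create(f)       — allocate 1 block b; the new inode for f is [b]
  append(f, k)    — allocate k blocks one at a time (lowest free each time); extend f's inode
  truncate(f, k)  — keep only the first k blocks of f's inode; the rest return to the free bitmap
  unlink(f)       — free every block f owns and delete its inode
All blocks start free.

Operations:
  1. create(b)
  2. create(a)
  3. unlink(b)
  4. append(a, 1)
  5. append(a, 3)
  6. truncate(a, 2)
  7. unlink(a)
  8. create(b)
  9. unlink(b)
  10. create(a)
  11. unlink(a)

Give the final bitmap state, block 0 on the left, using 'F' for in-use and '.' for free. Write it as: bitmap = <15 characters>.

bitmap = ...............

  1. create(b)  ⇒  F..............  {b→[0]}
  2. create(a)  ⇒  FF.............  {a→[1]; b→[0]}
  3. unlink(b)  ⇒  .F.............  {a→[1]}
  4. append(a, 1)  ⇒  FF.............  {a→[1, 0]}
  5. append(a, 3)  ⇒  FFFFF..........  {a→[1, 0, 2, 3, 4]}
  6. truncate(a, 2)  ⇒  FF.............  {a→[1, 0]}
  7. unlink(a)  ⇒  ...............  {}
  8. create(b)  ⇒  F..............  {b→[0]}
  9. unlink(b)  ⇒  ...............  {}
  10. create(a)  ⇒  F..............  {a→[0]}
  11. unlink(a)  ⇒  ...............  {}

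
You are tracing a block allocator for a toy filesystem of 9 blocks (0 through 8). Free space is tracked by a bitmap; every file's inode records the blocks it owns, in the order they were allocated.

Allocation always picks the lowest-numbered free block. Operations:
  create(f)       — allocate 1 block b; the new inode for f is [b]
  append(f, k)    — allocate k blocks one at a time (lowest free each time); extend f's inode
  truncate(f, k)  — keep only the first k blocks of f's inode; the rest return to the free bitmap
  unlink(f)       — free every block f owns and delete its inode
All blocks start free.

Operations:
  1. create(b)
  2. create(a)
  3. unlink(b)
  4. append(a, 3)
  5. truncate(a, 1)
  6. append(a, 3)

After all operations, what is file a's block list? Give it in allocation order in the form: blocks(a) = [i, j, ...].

create(b): bitmap=F........ | b=[0]
create(a): bitmap=FF....... | a=[1] b=[0]
unlink(b): bitmap=.F....... | a=[1]
append(a, 3): bitmap=FFFF..... | a=[1, 0, 2, 3]
truncate(a, 1): bitmap=.F....... | a=[1]
append(a, 3): bitmap=FFFF..... | a=[1, 0, 2, 3]

blocks(a) = [1, 0, 2, 3]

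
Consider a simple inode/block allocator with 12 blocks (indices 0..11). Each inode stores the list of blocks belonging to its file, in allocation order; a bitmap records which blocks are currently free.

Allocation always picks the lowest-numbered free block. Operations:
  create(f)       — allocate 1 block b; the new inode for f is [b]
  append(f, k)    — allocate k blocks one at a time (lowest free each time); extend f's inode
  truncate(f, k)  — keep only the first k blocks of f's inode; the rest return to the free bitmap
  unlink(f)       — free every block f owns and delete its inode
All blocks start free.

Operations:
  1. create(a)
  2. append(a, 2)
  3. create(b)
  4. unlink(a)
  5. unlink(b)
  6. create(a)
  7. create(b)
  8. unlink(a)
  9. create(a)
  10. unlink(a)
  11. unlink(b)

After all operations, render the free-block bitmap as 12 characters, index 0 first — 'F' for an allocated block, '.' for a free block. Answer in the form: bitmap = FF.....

  1. create(a)  ⇒  F...........  {a→[0]}
  2. append(a, 2)  ⇒  FFF.........  {a→[0, 1, 2]}
  3. create(b)  ⇒  FFFF........  {a→[0, 1, 2]; b→[3]}
  4. unlink(a)  ⇒  ...F........  {b→[3]}
  5. unlink(b)  ⇒  ............  {}
  6. create(a)  ⇒  F...........  {a→[0]}
  7. create(b)  ⇒  FF..........  {a→[0]; b→[1]}
  8. unlink(a)  ⇒  .F..........  {b→[1]}
  9. create(a)  ⇒  FF..........  {a→[0]; b→[1]}
  10. unlink(a)  ⇒  .F..........  {b→[1]}
  11. unlink(b)  ⇒  ............  {}

bitmap = ............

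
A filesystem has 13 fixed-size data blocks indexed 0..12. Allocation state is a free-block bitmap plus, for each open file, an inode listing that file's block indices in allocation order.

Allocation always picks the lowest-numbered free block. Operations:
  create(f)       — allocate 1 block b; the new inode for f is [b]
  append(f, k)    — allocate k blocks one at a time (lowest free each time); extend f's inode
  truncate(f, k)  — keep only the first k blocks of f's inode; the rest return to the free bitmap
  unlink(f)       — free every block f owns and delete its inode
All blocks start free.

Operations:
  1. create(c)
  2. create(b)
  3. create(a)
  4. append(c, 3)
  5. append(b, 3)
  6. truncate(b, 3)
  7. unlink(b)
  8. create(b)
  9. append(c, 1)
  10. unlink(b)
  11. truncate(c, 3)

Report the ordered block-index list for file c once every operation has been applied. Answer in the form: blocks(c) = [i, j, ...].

blocks(c) = [0, 3, 4]

create(c): bitmap=F............ | c=[0]
create(b): bitmap=FF........... | b=[1] c=[0]
create(a): bitmap=FFF.......... | a=[2] b=[1] c=[0]
append(c, 3): bitmap=FFFFFF....... | a=[2] b=[1] c=[0, 3, 4, 5]
append(b, 3): bitmap=FFFFFFFFF.... | a=[2] b=[1, 6, 7, 8] c=[0, 3, 4, 5]
truncate(b, 3): bitmap=FFFFFFFF..... | a=[2] b=[1, 6, 7] c=[0, 3, 4, 5]
unlink(b): bitmap=F.FFFF....... | a=[2] c=[0, 3, 4, 5]
create(b): bitmap=FFFFFF....... | a=[2] b=[1] c=[0, 3, 4, 5]
append(c, 1): bitmap=FFFFFFF...... | a=[2] b=[1] c=[0, 3, 4, 5, 6]
unlink(b): bitmap=F.FFFFF...... | a=[2] c=[0, 3, 4, 5, 6]
truncate(c, 3): bitmap=F.FFF........ | a=[2] c=[0, 3, 4]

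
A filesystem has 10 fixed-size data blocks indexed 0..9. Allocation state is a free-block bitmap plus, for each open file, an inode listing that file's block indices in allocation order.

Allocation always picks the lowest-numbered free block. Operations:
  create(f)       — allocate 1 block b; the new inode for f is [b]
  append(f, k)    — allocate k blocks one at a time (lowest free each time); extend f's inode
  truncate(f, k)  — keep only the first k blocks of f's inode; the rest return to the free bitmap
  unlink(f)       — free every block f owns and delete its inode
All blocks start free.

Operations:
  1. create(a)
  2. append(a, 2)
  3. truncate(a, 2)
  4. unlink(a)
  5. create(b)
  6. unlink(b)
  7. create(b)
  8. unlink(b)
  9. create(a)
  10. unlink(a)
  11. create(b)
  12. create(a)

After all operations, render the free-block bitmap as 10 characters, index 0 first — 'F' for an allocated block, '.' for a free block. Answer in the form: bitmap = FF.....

create(a): bitmap=F......... | a=[0]
append(a, 2): bitmap=FFF....... | a=[0, 1, 2]
truncate(a, 2): bitmap=FF........ | a=[0, 1]
unlink(a): bitmap=.......... | 
create(b): bitmap=F......... | b=[0]
unlink(b): bitmap=.......... | 
create(b): bitmap=F......... | b=[0]
unlink(b): bitmap=.......... | 
create(a): bitmap=F......... | a=[0]
unlink(a): bitmap=.......... | 
create(b): bitmap=F......... | b=[0]
create(a): bitmap=FF........ | a=[1] b=[0]

bitmap = FF........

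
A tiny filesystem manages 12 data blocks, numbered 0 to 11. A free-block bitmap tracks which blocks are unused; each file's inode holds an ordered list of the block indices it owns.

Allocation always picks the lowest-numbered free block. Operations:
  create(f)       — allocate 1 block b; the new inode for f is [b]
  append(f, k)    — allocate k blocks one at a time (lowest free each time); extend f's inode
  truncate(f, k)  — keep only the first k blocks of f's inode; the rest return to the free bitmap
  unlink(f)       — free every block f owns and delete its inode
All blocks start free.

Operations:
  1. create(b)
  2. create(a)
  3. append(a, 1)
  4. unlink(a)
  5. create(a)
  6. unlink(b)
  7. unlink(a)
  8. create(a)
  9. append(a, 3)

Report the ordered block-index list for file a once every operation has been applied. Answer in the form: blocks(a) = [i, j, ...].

create(b): bitmap=F........... | b=[0]
create(a): bitmap=FF.......... | a=[1] b=[0]
append(a, 1): bitmap=FFF......... | a=[1, 2] b=[0]
unlink(a): bitmap=F........... | b=[0]
create(a): bitmap=FF.......... | a=[1] b=[0]
unlink(b): bitmap=.F.......... | a=[1]
unlink(a): bitmap=............ | 
create(a): bitmap=F........... | a=[0]
append(a, 3): bitmap=FFFF........ | a=[0, 1, 2, 3]

blocks(a) = [0, 1, 2, 3]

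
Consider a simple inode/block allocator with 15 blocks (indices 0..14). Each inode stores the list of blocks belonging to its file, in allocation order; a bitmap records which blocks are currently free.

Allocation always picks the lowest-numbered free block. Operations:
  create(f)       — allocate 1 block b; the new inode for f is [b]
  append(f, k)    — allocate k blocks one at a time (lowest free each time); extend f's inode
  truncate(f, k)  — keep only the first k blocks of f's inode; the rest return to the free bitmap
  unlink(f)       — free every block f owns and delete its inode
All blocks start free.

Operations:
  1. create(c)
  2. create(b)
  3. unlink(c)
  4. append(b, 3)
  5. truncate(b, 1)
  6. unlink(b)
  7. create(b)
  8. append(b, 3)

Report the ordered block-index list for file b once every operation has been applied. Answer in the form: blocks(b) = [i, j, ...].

blocks(b) = [0, 1, 2, 3]

  1. create(c)  ⇒  F..............  {c→[0]}
  2. create(b)  ⇒  FF.............  {b→[1]; c→[0]}
  3. unlink(c)  ⇒  .F.............  {b→[1]}
  4. append(b, 3)  ⇒  FFFF...........  {b→[1, 0, 2, 3]}
  5. truncate(b, 1)  ⇒  .F.............  {b→[1]}
  6. unlink(b)  ⇒  ...............  {}
  7. create(b)  ⇒  F..............  {b→[0]}
  8. append(b, 3)  ⇒  FFFF...........  {b→[0, 1, 2, 3]}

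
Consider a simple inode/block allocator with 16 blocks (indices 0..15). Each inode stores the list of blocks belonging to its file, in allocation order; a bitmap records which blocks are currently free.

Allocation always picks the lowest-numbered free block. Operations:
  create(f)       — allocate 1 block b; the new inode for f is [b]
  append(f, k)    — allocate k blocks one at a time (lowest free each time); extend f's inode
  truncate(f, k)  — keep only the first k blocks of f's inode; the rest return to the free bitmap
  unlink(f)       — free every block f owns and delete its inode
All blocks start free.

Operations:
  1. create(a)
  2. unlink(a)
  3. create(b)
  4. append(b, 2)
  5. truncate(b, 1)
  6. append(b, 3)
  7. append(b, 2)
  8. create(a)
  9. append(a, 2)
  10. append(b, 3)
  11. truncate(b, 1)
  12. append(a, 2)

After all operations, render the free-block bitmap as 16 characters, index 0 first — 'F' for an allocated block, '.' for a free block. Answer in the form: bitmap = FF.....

bitmap = FFF...FFF.......

after create(a) → a:[0]  free=[F...............]
after unlink(a) →   free=[................]
after create(b) → b:[0]  free=[F...............]
after append(b, 2) → b:[0, 1, 2]  free=[FFF.............]
after truncate(b, 1) → b:[0]  free=[F...............]
after append(b, 3) → b:[0, 1, 2, 3]  free=[FFFF............]
after append(b, 2) → b:[0, 1, 2, 3, 4, 5]  free=[FFFFFF..........]
after create(a) → a:[6], b:[0, 1, 2, 3, 4, 5]  free=[FFFFFFF.........]
after append(a, 2) → a:[6, 7, 8], b:[0, 1, 2, 3, 4, 5]  free=[FFFFFFFFF.......]
after append(b, 3) → a:[6, 7, 8], b:[0, 1, 2, 3, 4, 5, 9, 10, 11]  free=[FFFFFFFFFFFF....]
after truncate(b, 1) → a:[6, 7, 8], b:[0]  free=[F.....FFF.......]
after append(a, 2) → a:[6, 7, 8, 1, 2], b:[0]  free=[FFF...FFF.......]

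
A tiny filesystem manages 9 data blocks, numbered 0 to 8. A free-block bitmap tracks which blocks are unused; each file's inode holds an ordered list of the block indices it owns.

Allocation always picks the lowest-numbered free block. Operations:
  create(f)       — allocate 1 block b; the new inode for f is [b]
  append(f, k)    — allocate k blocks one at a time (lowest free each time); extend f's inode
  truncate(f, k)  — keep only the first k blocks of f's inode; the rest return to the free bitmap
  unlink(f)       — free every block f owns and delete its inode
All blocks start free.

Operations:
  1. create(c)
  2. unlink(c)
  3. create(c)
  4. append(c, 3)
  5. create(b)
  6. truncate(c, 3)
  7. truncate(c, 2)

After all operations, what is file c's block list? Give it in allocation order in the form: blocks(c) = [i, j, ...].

blocks(c) = [0, 1]

after create(c) → c:[0]  free=[F........]
after unlink(c) →   free=[.........]
after create(c) → c:[0]  free=[F........]
after append(c, 3) → c:[0, 1, 2, 3]  free=[FFFF.....]
after create(b) → b:[4], c:[0, 1, 2, 3]  free=[FFFFF....]
after truncate(c, 3) → b:[4], c:[0, 1, 2]  free=[FFF.F....]
after truncate(c, 2) → b:[4], c:[0, 1]  free=[FF..F....]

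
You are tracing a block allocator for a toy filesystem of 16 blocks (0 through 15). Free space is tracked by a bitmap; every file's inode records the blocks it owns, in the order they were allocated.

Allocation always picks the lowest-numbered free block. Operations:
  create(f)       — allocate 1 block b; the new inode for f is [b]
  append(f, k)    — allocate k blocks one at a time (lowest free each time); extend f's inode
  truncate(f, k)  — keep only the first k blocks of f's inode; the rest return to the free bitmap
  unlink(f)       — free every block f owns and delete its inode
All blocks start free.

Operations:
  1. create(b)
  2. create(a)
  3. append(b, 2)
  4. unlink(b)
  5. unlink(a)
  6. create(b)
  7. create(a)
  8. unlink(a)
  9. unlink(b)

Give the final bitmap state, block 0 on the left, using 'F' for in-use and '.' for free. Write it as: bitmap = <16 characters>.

bitmap = ................

  1. create(b)  ⇒  F...............  {b→[0]}
  2. create(a)  ⇒  FF..............  {a→[1]; b→[0]}
  3. append(b, 2)  ⇒  FFFF............  {a→[1]; b→[0, 2, 3]}
  4. unlink(b)  ⇒  .F..............  {a→[1]}
  5. unlink(a)  ⇒  ................  {}
  6. create(b)  ⇒  F...............  {b→[0]}
  7. create(a)  ⇒  FF..............  {a→[1]; b→[0]}
  8. unlink(a)  ⇒  F...............  {b→[0]}
  9. unlink(b)  ⇒  ................  {}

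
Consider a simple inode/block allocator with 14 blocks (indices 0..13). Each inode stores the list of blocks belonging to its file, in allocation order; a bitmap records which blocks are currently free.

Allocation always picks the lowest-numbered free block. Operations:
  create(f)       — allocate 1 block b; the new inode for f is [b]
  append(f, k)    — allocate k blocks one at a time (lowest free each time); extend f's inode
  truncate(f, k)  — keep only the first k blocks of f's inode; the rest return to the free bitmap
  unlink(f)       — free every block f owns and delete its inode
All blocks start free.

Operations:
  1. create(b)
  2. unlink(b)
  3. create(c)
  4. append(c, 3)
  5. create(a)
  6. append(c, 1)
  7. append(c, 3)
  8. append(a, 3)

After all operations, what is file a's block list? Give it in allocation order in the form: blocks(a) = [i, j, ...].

blocks(a) = [4, 9, 10, 11]

after create(b) → b:[0]  free=[F.............]
after unlink(b) →   free=[..............]
after create(c) → c:[0]  free=[F.............]
after append(c, 3) → c:[0, 1, 2, 3]  free=[FFFF..........]
after create(a) → a:[4], c:[0, 1, 2, 3]  free=[FFFFF.........]
after append(c, 1) → a:[4], c:[0, 1, 2, 3, 5]  free=[FFFFFF........]
after append(c, 3) → a:[4], c:[0, 1, 2, 3, 5, 6, 7, 8]  free=[FFFFFFFFF.....]
after append(a, 3) → a:[4, 9, 10, 11], c:[0, 1, 2, 3, 5, 6, 7, 8]  free=[FFFFFFFFFFFF..]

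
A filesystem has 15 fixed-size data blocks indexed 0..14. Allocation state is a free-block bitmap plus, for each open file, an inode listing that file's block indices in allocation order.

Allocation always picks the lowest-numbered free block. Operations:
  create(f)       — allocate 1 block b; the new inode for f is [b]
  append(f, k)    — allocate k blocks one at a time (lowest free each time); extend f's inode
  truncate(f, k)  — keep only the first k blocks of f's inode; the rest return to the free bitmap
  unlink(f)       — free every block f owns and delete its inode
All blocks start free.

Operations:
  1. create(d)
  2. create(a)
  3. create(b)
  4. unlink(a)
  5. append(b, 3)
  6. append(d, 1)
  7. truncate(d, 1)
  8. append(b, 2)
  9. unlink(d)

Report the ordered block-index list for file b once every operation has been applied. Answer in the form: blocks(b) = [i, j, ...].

after create(d) → d:[0]  free=[F..............]
after create(a) → a:[1], d:[0]  free=[FF.............]
after create(b) → a:[1], b:[2], d:[0]  free=[FFF............]
after unlink(a) → b:[2], d:[0]  free=[F.F............]
after append(b, 3) → b:[2, 1, 3, 4], d:[0]  free=[FFFFF..........]
after append(d, 1) → b:[2, 1, 3, 4], d:[0, 5]  free=[FFFFFF.........]
after truncate(d, 1) → b:[2, 1, 3, 4], d:[0]  free=[FFFFF..........]
after append(b, 2) → b:[2, 1, 3, 4, 5, 6], d:[0]  free=[FFFFFFF........]
after unlink(d) → b:[2, 1, 3, 4, 5, 6]  free=[.FFFFFF........]

blocks(b) = [2, 1, 3, 4, 5, 6]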